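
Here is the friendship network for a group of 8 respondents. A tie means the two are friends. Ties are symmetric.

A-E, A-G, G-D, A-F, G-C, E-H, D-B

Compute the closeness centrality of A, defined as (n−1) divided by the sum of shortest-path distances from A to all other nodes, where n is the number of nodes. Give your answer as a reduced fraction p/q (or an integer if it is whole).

Distances from A: B:3, C:2, D:2, E:1, F:1, G:1, H:2. Sum = 12.
n = 8, so closeness = 7/12.

7/12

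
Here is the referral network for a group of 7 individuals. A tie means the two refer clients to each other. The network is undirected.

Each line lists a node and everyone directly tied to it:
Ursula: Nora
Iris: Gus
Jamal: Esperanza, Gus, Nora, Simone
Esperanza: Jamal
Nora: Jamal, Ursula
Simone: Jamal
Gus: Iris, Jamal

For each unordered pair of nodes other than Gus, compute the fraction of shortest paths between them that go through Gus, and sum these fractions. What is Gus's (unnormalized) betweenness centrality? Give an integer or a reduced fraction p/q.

Pairs whose geodesics pass through Gus — Nora–Iris: 1; Ursula–Iris: 1; Iris–Esperanza: 1; Iris–Simone: 1; Iris–Jamal: 1.
All other pairs contribute 0.
Summing the contributions gives betweenness(Gus) = 5.

5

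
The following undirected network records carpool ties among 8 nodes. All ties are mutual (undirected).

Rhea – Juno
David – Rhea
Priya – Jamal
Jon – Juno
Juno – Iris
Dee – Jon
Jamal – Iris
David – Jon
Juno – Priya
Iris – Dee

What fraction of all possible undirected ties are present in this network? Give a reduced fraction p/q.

5/14

There are 10 edges and 8 nodes, so the maximum possible is C(8,2) = 28.
Density = 10/28 = 5/14.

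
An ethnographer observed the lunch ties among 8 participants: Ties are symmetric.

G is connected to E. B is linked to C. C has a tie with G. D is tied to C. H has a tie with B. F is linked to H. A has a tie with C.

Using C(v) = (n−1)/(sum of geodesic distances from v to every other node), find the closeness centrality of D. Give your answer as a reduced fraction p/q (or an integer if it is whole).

Distances from D: A:2, B:2, C:1, E:3, F:4, G:2, H:3. Sum = 17.
n = 8, so closeness = 7/17.

7/17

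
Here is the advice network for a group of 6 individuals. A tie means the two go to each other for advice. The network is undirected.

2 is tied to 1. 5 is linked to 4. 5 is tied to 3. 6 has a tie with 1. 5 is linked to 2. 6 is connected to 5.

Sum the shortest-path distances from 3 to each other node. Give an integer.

10

Distances from 3: 1:3, 2:2, 4:2, 5:1, 6:2.
Sum = 3 + 2 + 2 + 1 + 2 = 10.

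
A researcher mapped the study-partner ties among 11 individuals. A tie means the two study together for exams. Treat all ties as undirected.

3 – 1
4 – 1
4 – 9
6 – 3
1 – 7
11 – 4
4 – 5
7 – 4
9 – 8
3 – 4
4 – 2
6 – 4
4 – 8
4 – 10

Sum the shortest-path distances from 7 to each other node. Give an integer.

18

Distances from 7: 1:1, 2:2, 3:2, 4:1, 5:2, 6:2, 8:2, 9:2, 10:2, 11:2.
Sum = 1 + 2 + 2 + 1 + 2 + 2 + 2 + 2 + 2 + 2 = 18.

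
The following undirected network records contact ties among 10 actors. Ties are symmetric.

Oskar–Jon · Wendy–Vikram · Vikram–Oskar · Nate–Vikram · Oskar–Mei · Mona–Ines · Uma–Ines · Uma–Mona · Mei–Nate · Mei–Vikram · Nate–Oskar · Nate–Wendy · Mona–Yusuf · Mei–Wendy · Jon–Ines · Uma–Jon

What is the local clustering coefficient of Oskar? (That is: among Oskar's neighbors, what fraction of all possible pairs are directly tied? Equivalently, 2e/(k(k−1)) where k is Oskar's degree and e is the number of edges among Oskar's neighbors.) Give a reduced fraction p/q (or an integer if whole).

Oskar's neighbors: Jon, Mei, Nate, and Vikram (k = 4).
Possible neighbor pairs: C(4,2) = 6. Edges among them: Mei–Nate, Mei–Vikram, Nate–Vikram → e = 3.
Clustering(Oskar) = 3/6 = 1/2.

1/2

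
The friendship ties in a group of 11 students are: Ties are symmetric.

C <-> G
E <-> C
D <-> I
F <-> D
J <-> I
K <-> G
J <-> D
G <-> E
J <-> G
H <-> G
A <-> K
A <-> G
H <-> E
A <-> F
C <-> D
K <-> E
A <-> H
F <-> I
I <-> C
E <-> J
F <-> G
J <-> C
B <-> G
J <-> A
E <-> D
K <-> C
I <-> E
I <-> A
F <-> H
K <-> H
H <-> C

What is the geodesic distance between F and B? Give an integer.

2

One shortest route is F – G – B, which uses 2 edges, and F and B are not directly tied, so nothing shorter exists. So d(F,B) = 2.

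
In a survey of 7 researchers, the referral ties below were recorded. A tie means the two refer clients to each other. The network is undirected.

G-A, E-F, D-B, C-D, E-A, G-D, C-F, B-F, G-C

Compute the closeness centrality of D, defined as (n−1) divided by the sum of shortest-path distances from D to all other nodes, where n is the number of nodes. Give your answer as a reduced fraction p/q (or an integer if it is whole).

3/5

Distances from D: A:2, B:1, C:1, E:3, F:2, G:1. Sum = 10.
n = 7, so closeness = 6/10 = 3/5.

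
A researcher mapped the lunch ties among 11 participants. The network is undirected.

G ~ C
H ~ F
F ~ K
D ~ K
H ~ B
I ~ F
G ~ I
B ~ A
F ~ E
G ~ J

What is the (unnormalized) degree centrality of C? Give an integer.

C is directly tied to G. That is 1 neighbor, so the degree of C is 1.

1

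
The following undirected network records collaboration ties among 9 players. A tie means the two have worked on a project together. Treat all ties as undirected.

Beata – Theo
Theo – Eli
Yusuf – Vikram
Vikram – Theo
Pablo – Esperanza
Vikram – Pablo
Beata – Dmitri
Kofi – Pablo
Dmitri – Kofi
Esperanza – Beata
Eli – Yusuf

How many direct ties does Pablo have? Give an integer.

Pablo is directly tied to Esperanza, Kofi, and Vikram. That is 3 neighbors, so the degree of Pablo is 3.

3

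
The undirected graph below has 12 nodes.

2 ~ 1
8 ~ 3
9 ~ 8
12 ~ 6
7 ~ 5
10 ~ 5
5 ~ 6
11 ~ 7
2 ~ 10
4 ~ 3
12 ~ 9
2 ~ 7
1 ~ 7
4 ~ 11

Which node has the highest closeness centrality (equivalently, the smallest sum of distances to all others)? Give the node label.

7

Farness (sum of distances to all others) for each node — 1:32, 2:31, 3:33, 4:30, 5:25, 6:28, 7:24, 8:35, 9:34, 10:32, 11:27, 12:31.
The smallest farness is 24, for 7, so 7 has the highest closeness.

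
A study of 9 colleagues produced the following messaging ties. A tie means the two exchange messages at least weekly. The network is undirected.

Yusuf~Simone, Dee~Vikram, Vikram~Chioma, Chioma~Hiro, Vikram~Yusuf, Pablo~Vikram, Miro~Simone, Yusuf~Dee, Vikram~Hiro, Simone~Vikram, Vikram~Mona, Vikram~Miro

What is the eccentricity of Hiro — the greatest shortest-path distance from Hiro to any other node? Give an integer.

Distances from Hiro: Chioma:1, Dee:2, Miro:2, Mona:2, Pablo:2, Simone:2, Vikram:1, Yusuf:2.
The largest is 2 (to Pablo, Yusuf, Simone, Dee, Mona, and Miro), so the eccentricity of Hiro is 2.

2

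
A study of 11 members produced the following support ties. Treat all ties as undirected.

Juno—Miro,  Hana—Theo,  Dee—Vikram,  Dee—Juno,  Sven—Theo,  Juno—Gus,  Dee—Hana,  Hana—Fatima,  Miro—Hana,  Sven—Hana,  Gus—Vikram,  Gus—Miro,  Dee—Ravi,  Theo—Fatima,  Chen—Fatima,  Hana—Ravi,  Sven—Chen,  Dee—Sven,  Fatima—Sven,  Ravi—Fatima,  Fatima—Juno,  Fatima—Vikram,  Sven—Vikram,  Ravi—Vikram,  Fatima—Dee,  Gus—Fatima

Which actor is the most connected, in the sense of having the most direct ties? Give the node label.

Degrees — Chen:2, Dee:6, Fatima:9, Gus:4, Hana:6, Juno:4, Miro:3, Ravi:4, Sven:6, Theo:3, Vikram:5.
The maximum is 9, attained only by Fatima.

Fatima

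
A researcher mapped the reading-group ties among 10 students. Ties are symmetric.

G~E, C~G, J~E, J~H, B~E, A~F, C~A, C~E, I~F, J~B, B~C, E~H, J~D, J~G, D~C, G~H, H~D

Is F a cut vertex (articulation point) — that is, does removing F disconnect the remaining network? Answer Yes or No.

Yes

Removing F leaves {A, B, C, D, E, G, H, and J} with no path to {I}, so the network splits into 2 components. F is a cut vertex.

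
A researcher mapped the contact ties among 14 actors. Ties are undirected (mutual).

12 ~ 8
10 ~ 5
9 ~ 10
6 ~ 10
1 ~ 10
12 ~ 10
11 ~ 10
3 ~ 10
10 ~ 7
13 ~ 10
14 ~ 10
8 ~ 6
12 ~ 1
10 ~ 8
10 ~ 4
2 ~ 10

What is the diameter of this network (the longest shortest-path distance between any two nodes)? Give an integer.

2

Eccentricity of each node (its greatest distance to any other): 1:2, 2:2, 3:2, 4:2, 5:2, 6:2, 7:2, 8:2, 9:2, 10:1, 11:2, 12:2, 13:2, 14:2.
The maximum eccentricity is 2, realized for instance by the pair 12–6 via 12 – 10 – 6. So the diameter is 2.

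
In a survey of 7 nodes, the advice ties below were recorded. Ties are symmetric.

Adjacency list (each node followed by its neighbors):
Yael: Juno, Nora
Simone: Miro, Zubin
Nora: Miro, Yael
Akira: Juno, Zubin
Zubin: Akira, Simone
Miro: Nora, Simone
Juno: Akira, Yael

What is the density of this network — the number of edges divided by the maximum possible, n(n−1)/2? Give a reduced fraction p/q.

1/3

There are 7 edges and 7 nodes, so the maximum possible is C(7,2) = 21.
Density = 7/21 = 1/3.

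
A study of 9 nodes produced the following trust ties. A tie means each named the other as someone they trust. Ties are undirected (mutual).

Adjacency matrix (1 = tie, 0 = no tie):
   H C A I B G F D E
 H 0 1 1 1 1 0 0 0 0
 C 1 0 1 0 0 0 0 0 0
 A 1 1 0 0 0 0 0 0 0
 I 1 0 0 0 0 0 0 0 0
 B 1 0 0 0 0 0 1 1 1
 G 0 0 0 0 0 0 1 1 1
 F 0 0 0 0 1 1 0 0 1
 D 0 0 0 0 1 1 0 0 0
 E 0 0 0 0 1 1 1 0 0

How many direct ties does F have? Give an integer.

3

F is directly tied to B, E, and G. That is 3 neighbors, so the degree of F is 3.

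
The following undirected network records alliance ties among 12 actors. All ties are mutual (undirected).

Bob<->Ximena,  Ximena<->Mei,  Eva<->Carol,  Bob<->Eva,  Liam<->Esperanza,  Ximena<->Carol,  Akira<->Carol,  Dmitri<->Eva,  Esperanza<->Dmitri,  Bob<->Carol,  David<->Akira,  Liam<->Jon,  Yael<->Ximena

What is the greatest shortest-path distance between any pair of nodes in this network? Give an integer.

Eccentricity of each node (its greatest distance to any other): Akira:6, Bob:5, Carol:5, David:7, Dmitri:4, Esperanza:5, Eva:4, Jon:7, Liam:6, Mei:7, Ximena:6, Yael:7.
The maximum eccentricity is 7, realized for instance by the pair Jon–Mei via Jon – Liam – Esperanza – Dmitri – Eva – Bob – Ximena – Mei. So the diameter is 7.

7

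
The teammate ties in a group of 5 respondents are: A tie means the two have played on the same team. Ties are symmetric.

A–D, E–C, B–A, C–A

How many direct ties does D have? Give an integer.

D is directly tied to A. That is 1 neighbor, so the degree of D is 1.

1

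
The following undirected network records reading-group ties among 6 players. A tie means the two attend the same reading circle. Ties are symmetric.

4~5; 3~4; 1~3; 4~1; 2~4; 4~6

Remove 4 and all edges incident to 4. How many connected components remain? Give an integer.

4

Without 4, the remaining ties split the others into: {1, 3}; {2}; {6}; {5}.
That's 4 separate components.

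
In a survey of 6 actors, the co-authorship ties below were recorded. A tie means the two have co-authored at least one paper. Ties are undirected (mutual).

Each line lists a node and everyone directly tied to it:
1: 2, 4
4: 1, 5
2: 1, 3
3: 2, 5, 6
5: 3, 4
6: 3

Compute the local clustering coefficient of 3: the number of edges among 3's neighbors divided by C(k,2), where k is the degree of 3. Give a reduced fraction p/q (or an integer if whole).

3's neighbors: 2, 5, and 6 (k = 3).
Possible neighbor pairs: C(3,2) = 3. Edges among them: none → e = 0.
Clustering(3) = 0/3 = 0.

0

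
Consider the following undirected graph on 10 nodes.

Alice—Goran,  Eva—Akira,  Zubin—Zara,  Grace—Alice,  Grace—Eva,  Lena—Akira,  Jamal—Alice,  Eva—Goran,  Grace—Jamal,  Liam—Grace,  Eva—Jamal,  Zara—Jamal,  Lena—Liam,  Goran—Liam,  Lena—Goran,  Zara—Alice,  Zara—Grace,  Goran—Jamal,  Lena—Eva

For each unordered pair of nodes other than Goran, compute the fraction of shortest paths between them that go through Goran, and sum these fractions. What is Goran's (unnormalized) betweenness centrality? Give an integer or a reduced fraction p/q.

Pairs whose geodesics pass through Goran — Liam–Alice: 1/2; Liam–Jamal: 1/2; Liam–Eva: 1/3; Alice–Lena: 1; Alice–Akira: 2/4; Alice–Eva: 1/3; Zubin–Lena: 2/5; Lena–Jamal: 1/2; Lena–Zara: 2/5.
All other pairs contribute 0.
Summing the contributions gives betweenness(Goran) = 67/15.

67/15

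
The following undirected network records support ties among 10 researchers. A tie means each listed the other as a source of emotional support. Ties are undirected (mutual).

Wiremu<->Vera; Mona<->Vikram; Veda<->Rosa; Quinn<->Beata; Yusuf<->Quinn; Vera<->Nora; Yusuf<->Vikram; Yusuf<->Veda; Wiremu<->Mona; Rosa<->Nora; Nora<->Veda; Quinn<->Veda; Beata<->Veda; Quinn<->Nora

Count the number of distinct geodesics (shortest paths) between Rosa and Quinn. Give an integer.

The shortest distance is 2. The length-2 paths are: Rosa–Veda–Quinn; Rosa–Nora–Quinn.
That gives 2 distinct shortest paths.

2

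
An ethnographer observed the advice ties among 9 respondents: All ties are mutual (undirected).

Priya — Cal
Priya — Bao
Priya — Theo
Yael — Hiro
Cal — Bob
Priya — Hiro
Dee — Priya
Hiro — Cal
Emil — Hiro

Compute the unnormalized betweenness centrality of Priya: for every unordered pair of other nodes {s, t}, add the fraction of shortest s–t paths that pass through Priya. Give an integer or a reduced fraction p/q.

18

Pairs whose geodesics pass through Priya — Hiro–Bao: 1; Hiro–Theo: 1; Hiro–Dee: 1; Bao–Yael: 1; Bao–Cal: 1; Bao–Bob: 1; Bao–Theo: 1; Bao–Dee: 1; Bao–Emil: 1; Yael–Theo: 1; Yael–Dee: 1; Cal–Theo: 1; Cal–Dee: 1; Bob–Theo: 1 … (+4 more pairs).
All other pairs contribute 0.
Summing the contributions gives betweenness(Priya) = 18.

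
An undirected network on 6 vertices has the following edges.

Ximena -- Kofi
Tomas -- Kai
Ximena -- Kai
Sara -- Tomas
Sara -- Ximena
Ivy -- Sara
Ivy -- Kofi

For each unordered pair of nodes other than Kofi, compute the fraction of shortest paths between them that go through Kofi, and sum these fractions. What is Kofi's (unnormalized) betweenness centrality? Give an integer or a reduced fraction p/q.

5/6

Pairs whose geodesics pass through Kofi — Ximena–Ivy: 1/2; Ivy–Kai: 1/3.
All other pairs contribute 0.
Summing the contributions gives betweenness(Kofi) = 5/6.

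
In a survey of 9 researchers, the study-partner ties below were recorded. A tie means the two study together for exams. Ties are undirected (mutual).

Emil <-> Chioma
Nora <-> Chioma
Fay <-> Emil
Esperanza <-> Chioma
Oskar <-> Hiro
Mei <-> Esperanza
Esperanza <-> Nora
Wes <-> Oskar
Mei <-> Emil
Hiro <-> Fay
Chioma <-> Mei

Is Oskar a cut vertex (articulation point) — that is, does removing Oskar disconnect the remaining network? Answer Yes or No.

Yes

Removing Oskar leaves {Wes} with no path to {Chioma, Emil, Esperanza, Fay, Hiro, Mei, and Nora}, so the network splits into 2 components. Oskar is a cut vertex.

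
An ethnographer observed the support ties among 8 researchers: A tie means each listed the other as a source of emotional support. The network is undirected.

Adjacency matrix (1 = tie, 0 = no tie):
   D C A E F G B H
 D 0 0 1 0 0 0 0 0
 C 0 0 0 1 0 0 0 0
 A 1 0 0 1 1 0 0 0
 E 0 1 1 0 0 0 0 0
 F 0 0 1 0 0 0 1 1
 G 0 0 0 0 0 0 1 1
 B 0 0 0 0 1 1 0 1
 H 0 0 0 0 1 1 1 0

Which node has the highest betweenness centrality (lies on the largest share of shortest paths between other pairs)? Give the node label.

Unnormalized betweenness of each node: A:14, B:5/2, C:0, D:0, E:6, F:12, G:0, H:5/2.
A has the largest value, 14, making it the main broker — the node through which the most shortest paths run.

A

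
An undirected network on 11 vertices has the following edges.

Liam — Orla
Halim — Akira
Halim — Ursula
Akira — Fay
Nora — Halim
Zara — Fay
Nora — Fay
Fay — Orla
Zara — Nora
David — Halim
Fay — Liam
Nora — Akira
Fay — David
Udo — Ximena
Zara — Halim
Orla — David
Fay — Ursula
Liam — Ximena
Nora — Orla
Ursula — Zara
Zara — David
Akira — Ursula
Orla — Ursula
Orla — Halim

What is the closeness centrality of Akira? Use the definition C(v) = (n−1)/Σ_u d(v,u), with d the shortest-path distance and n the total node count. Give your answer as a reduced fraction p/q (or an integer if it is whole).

Distances from Akira: David:2, Fay:1, Halim:1, Liam:2, Nora:1, Orla:2, Udo:4, Ursula:1, Ximena:3, Zara:2. Sum = 19.
n = 11, so closeness = 10/19.

10/19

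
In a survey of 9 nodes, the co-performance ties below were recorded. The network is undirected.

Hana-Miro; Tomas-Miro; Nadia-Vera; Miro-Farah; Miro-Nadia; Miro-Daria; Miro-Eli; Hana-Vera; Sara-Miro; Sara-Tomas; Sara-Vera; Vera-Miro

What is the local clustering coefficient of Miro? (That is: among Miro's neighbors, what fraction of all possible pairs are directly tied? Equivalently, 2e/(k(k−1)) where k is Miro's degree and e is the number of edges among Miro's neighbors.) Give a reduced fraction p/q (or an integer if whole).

1/7

Miro's neighbors: Daria, Eli, Farah, Hana, Nadia, Sara, Tomas, and Vera (k = 8).
Possible neighbor pairs: C(8,2) = 28. Edges among them: Hana–Vera, Nadia–Vera, Sara–Tomas, Sara–Vera → e = 4.
Clustering(Miro) = 4/28 = 1/7.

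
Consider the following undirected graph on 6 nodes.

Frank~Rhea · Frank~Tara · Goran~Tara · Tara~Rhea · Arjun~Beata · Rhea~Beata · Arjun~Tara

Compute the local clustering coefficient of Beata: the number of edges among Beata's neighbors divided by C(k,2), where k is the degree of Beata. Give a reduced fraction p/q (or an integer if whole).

0

Beata's neighbors: Arjun and Rhea (k = 2).
Possible neighbor pairs: C(2,2) = 1. Edges among them: none → e = 0.
Clustering(Beata) = 0/1.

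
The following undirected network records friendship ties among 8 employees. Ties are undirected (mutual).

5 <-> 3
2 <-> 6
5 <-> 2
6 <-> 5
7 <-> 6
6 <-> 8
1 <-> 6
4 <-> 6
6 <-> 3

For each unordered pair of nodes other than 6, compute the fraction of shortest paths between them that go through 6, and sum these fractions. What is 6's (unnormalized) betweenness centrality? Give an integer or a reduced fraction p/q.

Pairs whose geodesics pass through 6 — 8–4: 1; 8–7: 1; 8–1: 1; 8–2: 1; 8–3: 1; 8–5: 1; 4–7: 1; 4–1: 1; 4–2: 1; 4–3: 1; 4–5: 1; 7–1: 1; 7–2: 1; 7–3: 1 … (+5 more pairs).
All other pairs contribute 0.
Summing the contributions gives betweenness(6) = 37/2.

37/2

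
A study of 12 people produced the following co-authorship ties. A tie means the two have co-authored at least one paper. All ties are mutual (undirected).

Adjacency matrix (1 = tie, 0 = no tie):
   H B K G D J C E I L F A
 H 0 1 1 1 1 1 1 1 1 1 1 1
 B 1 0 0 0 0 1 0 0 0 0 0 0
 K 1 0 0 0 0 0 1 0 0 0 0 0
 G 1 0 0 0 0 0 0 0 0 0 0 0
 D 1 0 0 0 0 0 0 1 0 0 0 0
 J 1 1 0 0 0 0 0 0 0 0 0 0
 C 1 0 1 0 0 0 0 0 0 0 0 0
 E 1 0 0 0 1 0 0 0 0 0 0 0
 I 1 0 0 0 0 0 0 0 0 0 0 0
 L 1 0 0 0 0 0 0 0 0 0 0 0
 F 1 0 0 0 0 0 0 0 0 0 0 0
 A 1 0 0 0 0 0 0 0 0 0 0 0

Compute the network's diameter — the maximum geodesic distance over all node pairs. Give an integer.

Eccentricity of each node (its greatest distance to any other): A:2, B:2, C:2, D:2, E:2, F:2, G:2, H:1, I:2, J:2, K:2, L:2.
The maximum eccentricity is 2, realized for instance by the pair B–K via B – H – K. So the diameter is 2.

2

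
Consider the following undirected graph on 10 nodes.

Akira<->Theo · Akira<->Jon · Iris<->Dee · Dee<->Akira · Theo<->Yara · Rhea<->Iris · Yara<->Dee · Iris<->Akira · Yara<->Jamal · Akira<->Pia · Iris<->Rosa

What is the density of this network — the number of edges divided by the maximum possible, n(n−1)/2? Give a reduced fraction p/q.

11/45

There are 11 edges and 10 nodes, so the maximum possible is C(10,2) = 45.
Density = 11/45.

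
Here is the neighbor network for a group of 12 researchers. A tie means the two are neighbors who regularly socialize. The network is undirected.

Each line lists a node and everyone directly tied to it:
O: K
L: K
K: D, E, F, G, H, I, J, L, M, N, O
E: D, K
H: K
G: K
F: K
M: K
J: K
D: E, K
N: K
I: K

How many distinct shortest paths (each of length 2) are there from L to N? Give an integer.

The shortest distance is 2, and the only length-2 path is L–K–N. So there is exactly 1 shortest path.

1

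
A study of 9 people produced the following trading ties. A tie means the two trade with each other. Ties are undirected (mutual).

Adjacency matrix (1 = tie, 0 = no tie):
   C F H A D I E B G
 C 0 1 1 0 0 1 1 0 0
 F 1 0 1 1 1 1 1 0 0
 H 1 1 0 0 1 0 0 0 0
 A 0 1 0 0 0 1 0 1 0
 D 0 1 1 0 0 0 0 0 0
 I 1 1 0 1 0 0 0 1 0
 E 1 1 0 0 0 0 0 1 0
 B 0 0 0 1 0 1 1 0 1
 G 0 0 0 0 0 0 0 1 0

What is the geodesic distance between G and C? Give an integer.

One shortest route is G – B – I – C, which uses 3 edges, and at distance 2 from G we only reach {A, E, I}, which does not include C. So d(G,C) = 3.

3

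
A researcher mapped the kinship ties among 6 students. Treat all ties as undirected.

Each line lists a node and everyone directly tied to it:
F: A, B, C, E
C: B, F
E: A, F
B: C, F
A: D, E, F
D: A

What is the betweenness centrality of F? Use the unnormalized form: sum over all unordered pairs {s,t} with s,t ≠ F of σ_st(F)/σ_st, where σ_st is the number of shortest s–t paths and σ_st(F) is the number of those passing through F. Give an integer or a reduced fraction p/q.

Pairs whose geodesics pass through F — D–C: 1; D–B: 1; E–C: 1; E–B: 1; A–C: 1; A–B: 1.
All other pairs contribute 0.
Summing the contributions gives betweenness(F) = 6.

6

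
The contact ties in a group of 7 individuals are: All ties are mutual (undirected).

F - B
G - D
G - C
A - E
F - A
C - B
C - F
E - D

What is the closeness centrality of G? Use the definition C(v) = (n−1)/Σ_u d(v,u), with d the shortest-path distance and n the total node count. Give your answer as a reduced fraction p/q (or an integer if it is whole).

6/11

Distances from G: A:3, B:2, C:1, D:1, E:2, F:2. Sum = 11.
n = 7, so closeness = 6/11.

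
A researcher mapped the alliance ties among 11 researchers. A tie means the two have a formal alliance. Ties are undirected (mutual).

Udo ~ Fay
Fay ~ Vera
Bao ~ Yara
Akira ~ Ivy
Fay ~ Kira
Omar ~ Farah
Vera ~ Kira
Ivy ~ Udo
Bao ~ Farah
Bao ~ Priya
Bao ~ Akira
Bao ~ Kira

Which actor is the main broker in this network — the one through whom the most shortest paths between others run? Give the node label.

Unnormalized betweenness of each node: Akira:8, Bao:32, Farah:9, Fay:6, Ivy:4, Kira:14, Omar:0, Priya:0, Udo:3, Vera:0, Yara:0.
Bao has the largest value, 32, making it the main broker — the node through which the most shortest paths run.

Bao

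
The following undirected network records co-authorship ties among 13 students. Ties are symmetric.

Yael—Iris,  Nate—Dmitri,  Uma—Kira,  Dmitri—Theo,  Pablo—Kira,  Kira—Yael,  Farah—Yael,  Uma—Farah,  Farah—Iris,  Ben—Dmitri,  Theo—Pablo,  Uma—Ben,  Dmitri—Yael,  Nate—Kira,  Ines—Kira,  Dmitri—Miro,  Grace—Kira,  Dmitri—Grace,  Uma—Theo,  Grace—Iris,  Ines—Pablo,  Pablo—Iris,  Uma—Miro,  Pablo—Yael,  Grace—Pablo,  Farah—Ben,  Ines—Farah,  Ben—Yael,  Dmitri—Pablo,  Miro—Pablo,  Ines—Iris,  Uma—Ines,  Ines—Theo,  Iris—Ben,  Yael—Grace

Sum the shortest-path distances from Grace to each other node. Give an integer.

Distances from Grace: Ben:2, Dmitri:1, Farah:2, Ines:2, Iris:1, Kira:1, Miro:2, Nate:2, Pablo:1, Theo:2, Uma:2, Yael:1.
Sum = 2 + 1 + 2 + 2 + 1 + 1 + 2 + 2 + 1 + 2 + 2 + 1 = 19.

19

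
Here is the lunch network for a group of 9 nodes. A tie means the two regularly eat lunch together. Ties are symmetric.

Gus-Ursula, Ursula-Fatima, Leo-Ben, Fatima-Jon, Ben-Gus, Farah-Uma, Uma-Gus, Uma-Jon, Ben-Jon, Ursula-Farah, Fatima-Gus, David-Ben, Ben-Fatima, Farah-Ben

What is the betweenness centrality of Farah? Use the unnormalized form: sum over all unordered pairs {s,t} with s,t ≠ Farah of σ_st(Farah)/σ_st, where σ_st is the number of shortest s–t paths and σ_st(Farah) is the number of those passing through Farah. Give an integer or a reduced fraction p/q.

5/2

Pairs whose geodesics pass through Farah — Ursula–Leo: 1/3; Ursula–Uma: 1/2; Ursula–Ben: 1/3; Ursula–David: 1/3; Leo–Uma: 1/3; Uma–Ben: 1/3; Uma–David: 1/3.
All other pairs contribute 0.
Summing the contributions gives betweenness(Farah) = 5/2.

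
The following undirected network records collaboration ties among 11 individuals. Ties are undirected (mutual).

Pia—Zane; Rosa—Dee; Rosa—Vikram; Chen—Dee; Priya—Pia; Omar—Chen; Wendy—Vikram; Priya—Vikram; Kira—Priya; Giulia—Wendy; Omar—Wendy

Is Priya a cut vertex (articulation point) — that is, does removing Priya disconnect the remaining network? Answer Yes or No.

Removing Priya leaves {Chen, Dee, Giulia, Omar, Rosa, Vikram, and Wendy} with no path to {Pia and Zane}, so the network splits into 3 components. Priya is a cut vertex.

Yes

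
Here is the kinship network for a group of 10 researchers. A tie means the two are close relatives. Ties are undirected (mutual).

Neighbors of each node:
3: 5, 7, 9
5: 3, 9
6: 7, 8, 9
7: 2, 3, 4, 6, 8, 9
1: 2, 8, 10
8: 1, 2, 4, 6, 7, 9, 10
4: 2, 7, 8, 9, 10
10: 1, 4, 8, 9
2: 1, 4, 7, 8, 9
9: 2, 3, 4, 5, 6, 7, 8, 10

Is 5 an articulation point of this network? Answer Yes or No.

No

Even without 5, every remaining node can still reach every other (the residual graph is connected), so 5 is not a cut vertex.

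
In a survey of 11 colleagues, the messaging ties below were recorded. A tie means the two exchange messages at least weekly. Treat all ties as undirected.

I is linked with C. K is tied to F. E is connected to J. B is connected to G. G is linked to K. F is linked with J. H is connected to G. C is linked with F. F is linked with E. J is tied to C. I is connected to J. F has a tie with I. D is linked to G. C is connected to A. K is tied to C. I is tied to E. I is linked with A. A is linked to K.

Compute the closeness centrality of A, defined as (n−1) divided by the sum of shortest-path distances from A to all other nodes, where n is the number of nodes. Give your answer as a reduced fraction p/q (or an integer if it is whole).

Distances from A: B:3, C:1, D:3, E:2, F:2, G:2, H:3, I:1, J:2, K:1. Sum = 20.
n = 11, so closeness = 10/20 = 1/2.

1/2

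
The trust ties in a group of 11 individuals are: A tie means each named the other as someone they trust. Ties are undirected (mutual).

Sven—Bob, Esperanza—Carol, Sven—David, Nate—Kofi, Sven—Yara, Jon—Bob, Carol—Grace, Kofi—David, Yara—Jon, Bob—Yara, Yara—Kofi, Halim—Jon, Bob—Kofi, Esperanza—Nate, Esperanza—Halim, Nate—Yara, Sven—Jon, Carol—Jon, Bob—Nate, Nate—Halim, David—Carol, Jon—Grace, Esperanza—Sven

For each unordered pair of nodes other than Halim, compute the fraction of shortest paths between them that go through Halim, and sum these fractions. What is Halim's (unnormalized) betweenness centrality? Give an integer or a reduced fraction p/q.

Pairs whose geodesics pass through Halim — Grace–Nate: 1/4; Jon–Nate: 1/3; Jon–Esperanza: 1/3.
All other pairs contribute 0.
Summing the contributions gives betweenness(Halim) = 11/12.

11/12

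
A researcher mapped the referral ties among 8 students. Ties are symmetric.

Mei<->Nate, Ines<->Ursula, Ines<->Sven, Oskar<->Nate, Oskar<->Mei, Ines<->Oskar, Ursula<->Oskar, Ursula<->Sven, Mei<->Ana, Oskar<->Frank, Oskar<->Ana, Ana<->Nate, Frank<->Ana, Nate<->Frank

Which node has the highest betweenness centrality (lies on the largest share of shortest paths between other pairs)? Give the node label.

Unnormalized betweenness of each node: Ana:1/3, Frank:0, Ines:5/2, Mei:0, Nate:1/3, Oskar:37/3, Sven:0, Ursula:5/2.
Oskar has the largest value, 37/3, making it the main broker — the node through which the most shortest paths run.

Oskar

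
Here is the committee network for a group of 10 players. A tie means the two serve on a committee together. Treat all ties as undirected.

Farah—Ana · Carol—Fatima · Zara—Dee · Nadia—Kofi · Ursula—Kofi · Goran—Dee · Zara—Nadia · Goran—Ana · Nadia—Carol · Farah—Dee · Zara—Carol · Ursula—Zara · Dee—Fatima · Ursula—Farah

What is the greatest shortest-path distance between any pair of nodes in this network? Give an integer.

4

Eccentricity of each node (its greatest distance to any other): Ana:4, Carol:4, Dee:3, Farah:3, Fatima:3, Goran:4, Kofi:4, Nadia:4, Ursula:3, Zara:3.
The maximum eccentricity is 4, realized for instance by the pair Goran–Kofi via Goran – Dee – Farah – Ursula – Kofi. So the diameter is 4.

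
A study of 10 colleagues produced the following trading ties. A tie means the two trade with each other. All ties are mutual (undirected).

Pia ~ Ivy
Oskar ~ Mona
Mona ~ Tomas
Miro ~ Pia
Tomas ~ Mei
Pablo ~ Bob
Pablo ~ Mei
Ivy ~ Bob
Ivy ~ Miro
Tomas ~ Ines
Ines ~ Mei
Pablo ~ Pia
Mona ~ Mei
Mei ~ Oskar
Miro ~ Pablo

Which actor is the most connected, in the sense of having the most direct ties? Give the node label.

Mei

Degrees — Bob:2, Ines:2, Ivy:3, Mei:5, Miro:3, Mona:3, Oskar:2, Pablo:4, Pia:3, Tomas:3.
The maximum is 5, attained only by Mei.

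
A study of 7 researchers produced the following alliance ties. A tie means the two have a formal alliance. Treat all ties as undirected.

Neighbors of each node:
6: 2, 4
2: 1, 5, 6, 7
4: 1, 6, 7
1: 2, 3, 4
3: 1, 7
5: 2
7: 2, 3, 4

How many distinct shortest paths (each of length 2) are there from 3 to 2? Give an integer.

The shortest distance is 2. The length-2 paths are: 3–1–2; 3–7–2.
That gives 2 distinct shortest paths.

2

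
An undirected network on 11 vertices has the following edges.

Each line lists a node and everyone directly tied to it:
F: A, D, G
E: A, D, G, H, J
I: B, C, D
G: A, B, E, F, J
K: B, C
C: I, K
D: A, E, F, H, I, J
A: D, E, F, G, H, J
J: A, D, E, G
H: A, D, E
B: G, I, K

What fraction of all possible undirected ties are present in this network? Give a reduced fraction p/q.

21/55

There are 21 edges and 11 nodes, so the maximum possible is C(11,2) = 55.
Density = 21/55.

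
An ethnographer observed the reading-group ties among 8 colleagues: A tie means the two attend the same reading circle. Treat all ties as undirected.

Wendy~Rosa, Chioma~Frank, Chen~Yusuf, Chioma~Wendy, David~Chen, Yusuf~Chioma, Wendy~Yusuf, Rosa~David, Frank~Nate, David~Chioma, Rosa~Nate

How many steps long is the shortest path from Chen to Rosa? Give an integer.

2

One shortest route is Chen – David – Rosa, which uses 2 edges, and Chen and Rosa are not directly tied, so nothing shorter exists. So d(Chen,Rosa) = 2.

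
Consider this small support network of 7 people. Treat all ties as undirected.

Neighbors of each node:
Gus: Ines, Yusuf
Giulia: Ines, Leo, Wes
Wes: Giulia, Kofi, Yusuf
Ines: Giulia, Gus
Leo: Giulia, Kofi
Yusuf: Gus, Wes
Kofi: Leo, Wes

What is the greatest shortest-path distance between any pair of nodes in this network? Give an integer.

Eccentricity of each node (its greatest distance to any other): Giulia:2, Gus:3, Ines:3, Kofi:3, Leo:3, Wes:2, Yusuf:3.
The maximum eccentricity is 3, realized for instance by the pair Kofi–Ines via Kofi – Leo – Giulia – Ines. So the diameter is 3.

3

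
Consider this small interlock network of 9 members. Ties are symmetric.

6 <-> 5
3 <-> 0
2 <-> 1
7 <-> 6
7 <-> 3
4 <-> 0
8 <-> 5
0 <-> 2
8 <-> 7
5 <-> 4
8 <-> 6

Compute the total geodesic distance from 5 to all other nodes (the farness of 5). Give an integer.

Distances from 5: 0:2, 1:4, 2:3, 3:3, 4:1, 6:1, 7:2, 8:1.
Sum = 2 + 4 + 3 + 3 + 1 + 1 + 2 + 1 = 17.

17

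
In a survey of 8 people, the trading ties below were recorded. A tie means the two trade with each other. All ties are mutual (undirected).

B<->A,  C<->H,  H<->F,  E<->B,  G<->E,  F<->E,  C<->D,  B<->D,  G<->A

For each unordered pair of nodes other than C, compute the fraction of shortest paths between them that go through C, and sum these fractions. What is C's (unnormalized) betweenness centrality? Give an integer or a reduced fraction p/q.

7/3

Pairs whose geodesics pass through C — B–H: 1/2; D–H: 1; D–F: 1/2; H–A: 1/3.
All other pairs contribute 0.
Summing the contributions gives betweenness(C) = 7/3.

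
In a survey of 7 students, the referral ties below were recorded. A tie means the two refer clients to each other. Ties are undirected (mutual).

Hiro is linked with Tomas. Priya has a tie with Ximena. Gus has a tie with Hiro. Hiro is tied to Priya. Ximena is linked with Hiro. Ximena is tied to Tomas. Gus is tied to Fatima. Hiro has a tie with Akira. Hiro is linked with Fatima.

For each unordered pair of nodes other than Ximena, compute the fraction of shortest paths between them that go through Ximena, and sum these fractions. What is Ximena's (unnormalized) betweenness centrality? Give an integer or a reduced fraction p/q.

1/2

Pairs whose geodesics pass through Ximena — Tomas–Priya: 1/2.
All other pairs contribute 0.
Summing the contributions gives betweenness(Ximena) = 1/2.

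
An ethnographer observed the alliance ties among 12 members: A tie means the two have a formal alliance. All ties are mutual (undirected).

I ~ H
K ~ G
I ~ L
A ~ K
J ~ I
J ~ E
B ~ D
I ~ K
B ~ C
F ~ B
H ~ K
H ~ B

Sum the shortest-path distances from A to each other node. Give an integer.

Distances from A: B:3, C:4, D:4, E:4, F:4, G:2, H:2, I:2, J:3, K:1, L:3.
Sum = 3 + 4 + 4 + 4 + 4 + 2 + 2 + 2 + 3 + 1 + 3 = 32.

32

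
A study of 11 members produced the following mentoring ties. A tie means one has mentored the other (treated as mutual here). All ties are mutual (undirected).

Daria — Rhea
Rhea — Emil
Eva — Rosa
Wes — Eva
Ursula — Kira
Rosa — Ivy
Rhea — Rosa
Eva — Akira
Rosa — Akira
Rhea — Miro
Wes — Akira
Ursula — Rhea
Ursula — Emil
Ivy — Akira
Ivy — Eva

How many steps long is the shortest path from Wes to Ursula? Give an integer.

One shortest route is Wes – Akira – Rosa – Rhea – Ursula, which uses 4 edges, and at distance 3 from Wes we only reach {Rhea}, which does not include Ursula. So d(Wes,Ursula) = 4.

4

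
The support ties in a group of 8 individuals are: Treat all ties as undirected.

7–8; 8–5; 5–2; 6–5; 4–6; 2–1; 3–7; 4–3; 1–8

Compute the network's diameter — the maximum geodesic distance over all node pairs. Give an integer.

Eccentricity of each node (its greatest distance to any other): 1:4, 2:4, 3:4, 4:4, 5:3, 6:3, 7:3, 8:3.
The maximum eccentricity is 4, realized for instance by the pair 1–4 via 1 – 8 – 7 – 3 – 4. So the diameter is 4.

4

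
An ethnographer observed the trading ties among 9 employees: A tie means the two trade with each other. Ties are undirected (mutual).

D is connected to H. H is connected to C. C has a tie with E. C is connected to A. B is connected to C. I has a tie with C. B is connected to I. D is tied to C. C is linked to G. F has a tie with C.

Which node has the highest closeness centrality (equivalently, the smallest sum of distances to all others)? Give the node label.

Farness (sum of distances to all others) for each node — A:15, B:14, C:8, D:14, E:15, F:15, G:15, H:14, I:14.
The smallest farness is 8, for C, so C has the highest closeness.

C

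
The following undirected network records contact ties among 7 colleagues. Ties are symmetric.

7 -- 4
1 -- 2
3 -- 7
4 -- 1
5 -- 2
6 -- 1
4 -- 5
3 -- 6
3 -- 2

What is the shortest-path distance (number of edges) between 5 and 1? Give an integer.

2

One shortest route is 5 – 4 – 1, which uses 2 edges, and 5 and 1 are not directly tied, so nothing shorter exists. So d(5,1) = 2.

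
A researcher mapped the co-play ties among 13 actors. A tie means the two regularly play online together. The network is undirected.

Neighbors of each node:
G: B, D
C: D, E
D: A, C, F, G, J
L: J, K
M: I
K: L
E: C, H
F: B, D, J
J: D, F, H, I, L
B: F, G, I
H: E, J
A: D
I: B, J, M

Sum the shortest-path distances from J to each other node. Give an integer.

Distances from J: A:2, B:2, C:2, D:1, E:2, F:1, G:2, H:1, I:1, K:2, L:1, M:2.
Sum = 2 + 2 + 2 + 1 + 2 + 1 + 2 + 1 + 1 + 2 + 1 + 2 = 19.

19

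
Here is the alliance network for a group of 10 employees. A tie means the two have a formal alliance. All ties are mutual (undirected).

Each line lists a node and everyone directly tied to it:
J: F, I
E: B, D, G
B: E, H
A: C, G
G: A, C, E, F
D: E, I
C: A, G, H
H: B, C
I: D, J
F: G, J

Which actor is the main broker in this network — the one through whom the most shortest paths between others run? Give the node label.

Unnormalized betweenness of each node: A:0, B:3, C:9/2, D:11/2, E:25/2, F:13/2, G:16, H:3/2, I:5/2, J:3.
G has the largest value, 16, making it the main broker — the node through which the most shortest paths run.

G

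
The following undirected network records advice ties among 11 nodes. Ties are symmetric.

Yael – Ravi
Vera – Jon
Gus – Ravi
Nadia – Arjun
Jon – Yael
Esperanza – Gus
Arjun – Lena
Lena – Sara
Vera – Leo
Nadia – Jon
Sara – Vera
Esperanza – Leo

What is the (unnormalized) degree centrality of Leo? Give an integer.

Leo is directly tied to Esperanza and Vera. That is 2 neighbors, so the degree of Leo is 2.

2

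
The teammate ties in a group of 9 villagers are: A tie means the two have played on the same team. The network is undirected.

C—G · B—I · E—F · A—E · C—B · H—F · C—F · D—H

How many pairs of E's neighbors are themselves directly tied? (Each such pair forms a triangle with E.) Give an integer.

E's neighbors are A and F, but none of them are tied to each other, so no triangle contains E.

0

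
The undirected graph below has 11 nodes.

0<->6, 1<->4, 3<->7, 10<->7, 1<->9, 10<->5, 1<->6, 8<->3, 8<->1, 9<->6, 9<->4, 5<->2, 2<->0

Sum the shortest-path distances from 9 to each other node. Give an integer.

26

Distances from 9: 0:2, 1:1, 2:3, 3:3, 4:1, 5:4, 6:1, 7:4, 8:2, 10:5.
Sum = 2 + 1 + 3 + 3 + 1 + 4 + 1 + 4 + 2 + 5 = 26.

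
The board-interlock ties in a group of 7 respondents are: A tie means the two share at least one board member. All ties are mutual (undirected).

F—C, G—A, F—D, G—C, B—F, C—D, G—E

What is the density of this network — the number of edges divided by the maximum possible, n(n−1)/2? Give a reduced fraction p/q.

1/3

There are 7 edges and 7 nodes, so the maximum possible is C(7,2) = 21.
Density = 7/21 = 1/3.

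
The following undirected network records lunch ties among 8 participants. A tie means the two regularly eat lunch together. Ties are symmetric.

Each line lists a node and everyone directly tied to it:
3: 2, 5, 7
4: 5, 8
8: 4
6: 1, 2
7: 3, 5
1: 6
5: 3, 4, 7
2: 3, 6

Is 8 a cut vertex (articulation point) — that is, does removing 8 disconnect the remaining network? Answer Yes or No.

Even without 8, every remaining node can still reach every other (the residual graph is connected), so 8 is not a cut vertex.

No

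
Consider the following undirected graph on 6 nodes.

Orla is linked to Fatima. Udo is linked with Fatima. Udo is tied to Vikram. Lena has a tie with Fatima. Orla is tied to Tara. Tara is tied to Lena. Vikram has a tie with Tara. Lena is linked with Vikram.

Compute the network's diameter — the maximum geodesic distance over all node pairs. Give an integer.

2

Eccentricity of each node (its greatest distance to any other): Fatima:2, Lena:2, Orla:2, Tara:2, Udo:2, Vikram:2.
The maximum eccentricity is 2, realized for instance by the pair Tara–Udo via Tara – Vikram – Udo. So the diameter is 2.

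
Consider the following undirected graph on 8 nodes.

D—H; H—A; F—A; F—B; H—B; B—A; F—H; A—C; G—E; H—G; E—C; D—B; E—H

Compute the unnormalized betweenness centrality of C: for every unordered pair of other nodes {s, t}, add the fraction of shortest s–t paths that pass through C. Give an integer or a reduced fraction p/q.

1/2

Pairs whose geodesics pass through C — A–E: 1/2.
All other pairs contribute 0.
Summing the contributions gives betweenness(C) = 1/2.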